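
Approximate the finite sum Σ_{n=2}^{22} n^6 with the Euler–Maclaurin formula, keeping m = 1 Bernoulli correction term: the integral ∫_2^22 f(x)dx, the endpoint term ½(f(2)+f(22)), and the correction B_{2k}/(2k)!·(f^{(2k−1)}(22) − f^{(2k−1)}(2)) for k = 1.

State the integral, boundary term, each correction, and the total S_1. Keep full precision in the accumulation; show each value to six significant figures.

S_1 ≈ 4.15604e+08

∫_2^22 x^6 dx evaluates to 3.56337e+08.
Endpoint term: (f(2) + f(22))/2 = (64.0000 + 1.13380e+08)/2 = 5.66900e+07.
So far: 4.13027e+08.
Correction k=1: B_{2}/2! · (f^{(1)}(22) − f^{(1)}(2)) = 1/12 · (3.09218e+07 − 192.000) = 2.57680e+06.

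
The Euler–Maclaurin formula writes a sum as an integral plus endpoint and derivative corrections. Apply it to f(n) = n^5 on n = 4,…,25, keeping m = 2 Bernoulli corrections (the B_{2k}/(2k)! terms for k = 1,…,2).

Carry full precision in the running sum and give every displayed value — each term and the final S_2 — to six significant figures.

S_2 ≈ 4.57353e+07

Integral: ∫_4^25 x^5 dx = 4.06894e+07.
Boundary: ½(f(4) + f(25)) = ½(1024.00 + 9.76562e+06) = 4.88332e+06.
So far: 4.55727e+07.
Order-1 term: 1/12 · (1.95312e+06 − 1280.00) = 162654.
Partial sum through k=1: 4.57354e+07.
Order-2 term: −1/720 · (37500.0 − 960.000) = -50.7500.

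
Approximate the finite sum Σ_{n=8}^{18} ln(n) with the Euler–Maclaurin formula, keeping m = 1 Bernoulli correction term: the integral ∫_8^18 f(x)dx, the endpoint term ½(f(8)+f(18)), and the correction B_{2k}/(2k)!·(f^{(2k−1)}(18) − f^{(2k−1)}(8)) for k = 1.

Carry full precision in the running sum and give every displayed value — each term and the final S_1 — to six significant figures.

S_1 ≈ 27.8703

∫_8^18 ln(x) dx evaluates to 25.3912.
Boundary: ½(f(8) + f(18)) = ½(2.07944 + 2.89037) = 2.48491.
Integral + boundary = 27.8761.
k=1: B_{2}/(2)! × [f^{(1)}(18) − f^{(1)}(8)] = 1/12 × (0.0555556 − 0.125000) = -0.00578704.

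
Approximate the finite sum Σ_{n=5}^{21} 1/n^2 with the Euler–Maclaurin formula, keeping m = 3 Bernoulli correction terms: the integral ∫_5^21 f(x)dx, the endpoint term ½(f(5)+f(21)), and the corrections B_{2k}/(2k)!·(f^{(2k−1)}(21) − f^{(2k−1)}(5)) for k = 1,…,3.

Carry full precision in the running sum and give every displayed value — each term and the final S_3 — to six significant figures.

S_3 ≈ 0.174820

∫_5^21 1/x^2 dx evaluates to 0.152381.
½[f(5) + f(21)] = ½[0.0400000 + 0.00226757] = 0.0211338.
Integral + boundary = 0.173515.
Correction k=1: B_{2}/2! · (f^{(1)}(21) − f^{(1)}(5)) = 1/12 · (-0.000215959 − (-0.0160000)) = 0.00131534.
Running total after k=1: 0.174830.
Correction k=2: B_{4}/4! · (f^{(3)}(21) − f^{(3)}(5)) = −1/720 · (-5.87645e-06 − (-0.00768000)) = -1.06585e-05.
Running total after k=2: 0.174819.
Correction k=3: B_{6}/6! · (f^{(5)}(21) − f^{(5)}(5)) = 1/30240 · (-3.99758e-07 − (-0.00921600)) = 3.04749e-07.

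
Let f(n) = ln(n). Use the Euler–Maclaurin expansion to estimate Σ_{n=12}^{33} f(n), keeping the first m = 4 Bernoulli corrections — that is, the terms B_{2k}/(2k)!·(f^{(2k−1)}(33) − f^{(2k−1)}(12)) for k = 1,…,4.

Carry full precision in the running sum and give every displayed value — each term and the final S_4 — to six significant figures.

S_4 ≈ 67.5522

Integral: ∫_12^33 ln(x) dx = 64.5659.
Endpoint term: (f(12) + f(33))/2 = (2.48491 + 3.49651)/2 = 2.99071.
Running total after boundary: 67.5566.
k=1: B_{2}/(2)! × [f^{(1)}(33) − f^{(1)}(12)] = 1/12 × (0.0303030 − 0.0833333) = -0.00441919.
Running total after k=1: 67.5522.
k=2: B_{4}/(4)! × [f^{(3)}(33) − f^{(3)}(12)] = −1/720 × (5.56529e-05 − 0.00115741) = 1.53021e-06.
Running total after k=2: 67.5522.
k=3: B_{6}/(6)! × [f^{(5)}(33) − f^{(5)}(12)] = 1/30240 × (6.13256e-07 − 9.64506e-05) = -3.16922e-09.
Running total after k=3: 67.5522.
k=4: B_{8}/(8)! × [f^{(7)}(33) − f^{(7)}(12)] = −1/1209600 × (1.68941e-08 − 2.00939e-05) = 1.65980e-11.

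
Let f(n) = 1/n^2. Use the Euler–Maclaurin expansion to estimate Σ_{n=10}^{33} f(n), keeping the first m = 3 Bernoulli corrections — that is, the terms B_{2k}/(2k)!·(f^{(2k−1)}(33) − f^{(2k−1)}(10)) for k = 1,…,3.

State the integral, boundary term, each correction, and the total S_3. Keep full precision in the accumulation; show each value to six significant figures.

S_3 ≈ 0.0753178

∫_10^33 1/x^2 dx evaluates to 0.0696970.
Boundary: ½(f(10) + f(33)) = ½(0.0100000 + 0.000918274) = 0.00545914.
Integral + boundary = 0.0751561.
k=1: B_{2}/(2)! × [f^{(1)}(33) − f^{(1)}(10)] = 1/12 × (-5.56529e-05 − (-0.00200000)) = 0.000162029.
Running total after k=1: 0.0753181.
k=2: B_{4}/(4)! × [f^{(3)}(33) − f^{(3)}(10)] = −1/720 × (-6.13256e-07 − (-0.000240000)) = -3.32482e-07.
Running total after k=2: 0.0753178.
k=3: B_{6}/(6)! × [f^{(5)}(33) − f^{(5)}(10)] = 1/30240 × (-1.68941e-08 − (-7.20000e-05)) = 2.38039e-09.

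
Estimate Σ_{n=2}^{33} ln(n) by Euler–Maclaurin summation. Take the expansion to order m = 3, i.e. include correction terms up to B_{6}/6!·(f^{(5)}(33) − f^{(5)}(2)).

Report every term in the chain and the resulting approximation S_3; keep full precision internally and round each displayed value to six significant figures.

∫_2^33 ln(x) dx evaluates to 82.9985.
Endpoint term: (f(2) + f(33))/2 = (0.693147 + 3.49651)/2 = 2.09483.
Running total after boundary: 85.0933.
k=1: B_{2}/(2)! × [f^{(1)}(33) − f^{(1)}(2)] = 1/12 × (0.0303030 − 0.500000) = -0.0391414.
Partial sum through k=1: 85.0541.
k=2: B_{4}/(4)! × [f^{(3)}(33) − f^{(3)}(2)] = −1/720 × (5.56529e-05 − 0.250000) = 0.000347145.
Partial sum through k=2: 85.0545.
k=3: B_{6}/(6)! × [f^{(5)}(33) − f^{(5)}(2)] = 1/30240 × (6.13256e-07 − 0.750000) = -2.48016e-05.

S_3 ≈ 85.0545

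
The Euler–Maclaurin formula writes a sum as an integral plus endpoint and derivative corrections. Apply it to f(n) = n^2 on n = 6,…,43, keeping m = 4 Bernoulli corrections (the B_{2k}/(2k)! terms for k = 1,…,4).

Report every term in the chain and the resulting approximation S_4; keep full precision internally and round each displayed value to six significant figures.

S_4 ≈ 27379.0

The integral term ∫_6^43 x^2 dx = 26430.3.
Boundary: ½(f(6) + f(43)) = ½(36.0000 + 1849.00) = 942.500.
Running total after boundary: 27372.8.
Correction k=1: B_{2}/2! · (f^{(1)}(43) − f^{(1)}(6)) = 1/12 · (86.0000 − 12.0000) = 6.16667.
Partial sum through k=1: 27379.0.
Correction k=2: B_{4}/4! · (f^{(3)}(43) − f^{(3)}(6)) = −1/720 · (0.00000 − 0.00000) = 0.00000.
Partial sum through k=2: 27379.0.
Correction k=3: B_{6}/6! · (f^{(5)}(43) − f^{(5)}(6)) = 1/30240 · (0.00000 − 0.00000) = 0.00000.
Partial sum through k=3: 27379.0.
Correction k=4: B_{8}/8! · (f^{(7)}(43) − f^{(7)}(6)) = −1/1209600 · (0.00000 − 0.00000) = 0.00000.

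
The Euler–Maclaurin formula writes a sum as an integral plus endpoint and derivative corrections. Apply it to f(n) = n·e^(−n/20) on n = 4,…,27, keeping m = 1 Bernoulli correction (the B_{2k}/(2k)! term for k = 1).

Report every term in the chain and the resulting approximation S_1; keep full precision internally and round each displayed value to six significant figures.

S_1 ≈ 154.380

Integral: ∫_4^27 x·e^(−x/20) dx = 149.305.
½[f(4) + f(27)] = ½[3.27492 + 6.99949] = 5.13721.
Running total after boundary: 154.442.
Order-1 term: 1/12 · (-0.0907341 − 0.654985) = -0.0621432.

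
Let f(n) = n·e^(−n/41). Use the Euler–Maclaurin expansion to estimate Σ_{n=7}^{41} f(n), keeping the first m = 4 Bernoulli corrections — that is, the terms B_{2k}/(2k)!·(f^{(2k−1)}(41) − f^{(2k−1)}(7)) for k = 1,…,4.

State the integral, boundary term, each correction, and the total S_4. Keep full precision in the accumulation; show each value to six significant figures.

Integral: ∫_7^41 x·e^(−x/41) dx = 422.307.
Endpoint term: (f(7) + f(41))/2 = (5.90133 + 15.0831)/2 = 10.4922.
Running total after boundary: 432.799.
k=1: B_{2}/(2)! × [f^{(1)}(41) − f^{(1)}(7)] = 1/12 × (0.00000 − 0.699113) = -0.0582594.
Partial sum through k=1: 432.741.
k=2: B_{4}/(4)! × [f^{(3)}(41) − f^{(3)}(7)] = −1/720 × (0.000437691 − 0.00141892) = 1.36282e-06.
Partial sum through k=2: 432.741.
k=3: B_{6}/(6)! × [f^{(5)}(41) − f^{(5)}(7)] = 1/30240 × (5.20751e-07 − 1.44078e-06) = -3.04243e-11.
Partial sum through k=3: 432.741.
k=4: B_{8}/(8)! × [f^{(7)}(41) − f^{(7)}(7)] = −1/1209600 × (4.64680e-10 − 1.21206e-09) = 6.17872e-16.

S_4 ≈ 432.741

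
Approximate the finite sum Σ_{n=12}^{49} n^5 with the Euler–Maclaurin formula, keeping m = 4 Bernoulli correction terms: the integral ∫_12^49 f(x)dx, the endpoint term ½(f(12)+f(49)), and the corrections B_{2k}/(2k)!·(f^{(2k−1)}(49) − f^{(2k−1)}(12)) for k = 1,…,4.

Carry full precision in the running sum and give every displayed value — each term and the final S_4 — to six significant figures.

Integral: ∫_12^49 x^5 dx = 2.30638e+09.
Boundary: ½(f(12) + f(49)) = ½(248832 + 2.82475e+08) = 1.41362e+08.
Integral + boundary = 2.44775e+09.
k=1: B_{2}/(2)! × [f^{(1)}(49) − f^{(1)}(12)] = 1/12 × (2.88240e+07 − 103680) = 2.39336e+06.
After k=1: 2.45014e+09.
k=2: B_{4}/(4)! × [f^{(3)}(49) − f^{(3)}(12)] = −1/720 × (144060 − 8640.00) = -188.083.
After k=2: 2.45014e+09.
k=3: B_{6}/(6)! × [f^{(5)}(49) − f^{(5)}(12)] = 1/30240 × (120.000 − 120.000) = 0.00000.
After k=3: 2.45014e+09.
k=4: B_{8}/(8)! × [f^{(7)}(49) − f^{(7)}(12)] = −1/1209600 × (0.00000 − 0.00000) = 0.00000.

S_4 ≈ 2.45014e+09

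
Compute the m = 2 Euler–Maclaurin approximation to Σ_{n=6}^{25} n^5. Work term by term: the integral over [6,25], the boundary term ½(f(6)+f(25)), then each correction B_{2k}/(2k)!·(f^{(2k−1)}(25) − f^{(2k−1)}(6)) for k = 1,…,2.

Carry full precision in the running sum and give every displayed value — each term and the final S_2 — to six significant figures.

S_2 ≈ 4.57312e+07

Integral: ∫_6^25 x^5 dx = 4.06823e+07.
Boundary: ½(f(6) + f(25)) = ½(7776.00 + 9.76562e+06) = 4.88670e+06.
So far: 4.55690e+07.
Order-1 term: 1/12 · (1.95312e+06 − 6480.00) = 162220.
After k=1: 4.57312e+07.
Order-2 term: −1/720 · (37500.0 − 2160.00) = -49.0833.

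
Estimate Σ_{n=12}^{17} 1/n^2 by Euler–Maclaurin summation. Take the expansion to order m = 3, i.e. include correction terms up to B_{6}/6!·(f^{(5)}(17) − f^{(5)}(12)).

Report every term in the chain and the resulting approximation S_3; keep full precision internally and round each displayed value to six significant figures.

S_3 ≈ 0.0297745

The integral term ∫_12^17 1/x^2 dx = 0.0245098.
½[f(12) + f(17)] = ½[0.00694444 + 0.00346021] = 0.00520233.
Integral + boundary = 0.0297121.
k=1: B_{2}/(2)! × [f^{(1)}(17) − f^{(1)}(12)] = 1/12 × (-0.000407083 − (-0.00115741)) = 6.25270e-05.
Partial sum through k=1: 0.0297747.
k=2: B_{4}/(4)! × [f^{(3)}(17) − f^{(3)}(12)] = −1/720 × (-1.69031e-05 − (-9.64506e-05)) = -1.10483e-07.
Partial sum through k=2: 0.0297745.
k=3: B_{6}/(6)! × [f^{(5)}(17) − f^{(5)}(12)] = 1/30240 × (-1.75465e-06 − (-2.00939e-05)) = 6.06456e-10.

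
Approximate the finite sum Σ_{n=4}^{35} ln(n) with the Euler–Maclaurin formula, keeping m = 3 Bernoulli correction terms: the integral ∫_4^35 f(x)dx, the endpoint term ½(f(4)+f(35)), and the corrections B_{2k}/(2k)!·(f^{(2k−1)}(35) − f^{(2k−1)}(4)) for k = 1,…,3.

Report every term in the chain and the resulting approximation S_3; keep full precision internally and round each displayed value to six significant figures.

S_3 ≈ 90.3444

∫_4^35 ln(x) dx evaluates to 87.8920.
½[f(4) + f(35)] = ½[1.38629 + 3.55535] = 2.47082.
Running total after boundary: 90.3628.
Order-1 term: 1/12 · (0.0285714 − 0.250000) = -0.0184524.
Partial sum through k=1: 90.3444.
Order-2 term: −1/720 · (4.66472e-05 − 0.0312500) = 4.33380e-05.
Partial sum through k=2: 90.3444.
Order-3 term: 1/30240 · (4.56952e-07 − 0.0234375) = -7.75034e-07.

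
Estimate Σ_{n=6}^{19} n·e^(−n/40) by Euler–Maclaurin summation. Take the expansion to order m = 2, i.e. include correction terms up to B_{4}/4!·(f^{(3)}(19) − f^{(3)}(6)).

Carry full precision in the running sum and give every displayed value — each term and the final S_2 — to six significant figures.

S_2 ≈ 124.510

∫_6^19 x·e^(−x/40) dx evaluates to 116.054.
½[f(6) + f(19)] = ½[5.16425 + 11.8158] = 8.49003.
Running total after boundary: 124.544.
k=1: B_{2}/(2)! × [f^{(1)}(19) − f^{(1)}(6)] = 1/12 × (0.326490 − 0.731602) = -0.0337593.
Running total after k=1: 124.510.
k=2: B_{4}/(4)! × [f^{(3)}(19) − f^{(3)}(6)] = −1/720 × (0.000981412 − 0.00153314) = 7.66283e-07.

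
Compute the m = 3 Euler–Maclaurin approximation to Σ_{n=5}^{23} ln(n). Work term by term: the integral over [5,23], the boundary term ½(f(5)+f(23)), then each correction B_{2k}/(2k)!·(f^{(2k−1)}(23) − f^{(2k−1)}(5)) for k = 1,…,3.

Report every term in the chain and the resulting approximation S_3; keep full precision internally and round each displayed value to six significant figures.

S_3 ≈ 48.4286

The integral term ∫_5^23 ln(x) dx = 46.0692.
½[f(5) + f(23)] = ½[1.60944 + 3.13549] = 2.37247.
Running total after boundary: 48.4416.
Order-1 term: 1/12 · (0.0434783 − 0.200000) = -0.0130435.
Running total after k=1: 48.4286.
Order-2 term: −1/720 · (0.000164379 − 0.0160000) = 2.19939e-05.
Running total after k=2: 48.4286.
Order-3 term: 1/30240 · (3.72883e-06 − 0.00768000) = -2.53845e-07.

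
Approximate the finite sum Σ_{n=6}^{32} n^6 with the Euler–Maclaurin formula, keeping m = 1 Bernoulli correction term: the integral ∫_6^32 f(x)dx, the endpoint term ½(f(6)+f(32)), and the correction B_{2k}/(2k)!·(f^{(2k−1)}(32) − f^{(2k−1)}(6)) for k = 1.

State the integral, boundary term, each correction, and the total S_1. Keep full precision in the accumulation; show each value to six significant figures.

S_1 ≈ 5.46216e+09

The integral term ∫_6^32 x^6 dx = 4.90849e+09.
Boundary: ½(f(6) + f(32)) = ½(46656.0 + 1.07374e+09) = 5.36894e+08.
So far: 5.44539e+09.
Order-1 term: 1/12 · (2.01327e+08 − 46656.0) = 1.67733e+07.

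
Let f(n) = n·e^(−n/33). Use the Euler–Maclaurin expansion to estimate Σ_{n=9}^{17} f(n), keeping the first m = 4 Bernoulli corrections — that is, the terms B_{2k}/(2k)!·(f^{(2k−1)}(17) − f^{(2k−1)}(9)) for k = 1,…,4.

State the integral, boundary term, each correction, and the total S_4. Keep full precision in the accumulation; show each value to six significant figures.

Integral: ∫_9^17 x·e^(−x/33) dx = 69.4357.
Endpoint term: (f(9) + f(17))/2 = (6.85170 + 10.1560)/2 = 8.50384.
Running total after boundary: 77.9396.
Correction k=1: B_{2}/2! · (f^{(1)}(17) − f^{(1)}(9)) = 1/12 · (0.289653 − 0.553673) = -0.0220016.
Running total after k=1: 77.9176.
Correction k=2: B_{4}/4! · (f^{(3)}(17) − f^{(3)}(9)) = −1/720 · (0.00136315 − 0.00190659) = 7.54770e-07.
Running total after k=2: 77.9176.
Correction k=3: B_{6}/6! · (f^{(5)}(17) − f^{(5)}(9)) = 1/30240 · (2.25925e-06 − 3.03467e-06) = -2.56420e-11.
Running total after k=3: 77.9176.
Correction k=4: B_{8}/8! · (f^{(7)}(17) − f^{(7)}(9)) = −1/1209600 · (2.99978e-09 − 3.96562e-09) = 7.98485e-16.

S_4 ≈ 77.9176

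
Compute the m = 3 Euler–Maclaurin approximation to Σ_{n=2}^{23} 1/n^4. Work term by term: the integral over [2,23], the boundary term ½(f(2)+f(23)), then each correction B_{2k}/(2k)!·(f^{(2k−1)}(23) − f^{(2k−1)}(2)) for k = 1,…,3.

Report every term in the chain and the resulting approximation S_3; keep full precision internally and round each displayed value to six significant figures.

The integral term ∫_2^23 1/x^4 dx = 0.0416393.
½[f(2) + f(23)] = ½[0.0625000 + 3.57346e-06] = 0.0312518.
So far: 0.0728911.
Correction k=1: B_{2}/2! · (f^{(1)}(23) − f^{(1)}(2)) = 1/12 · (-6.21471e-07 − (-0.125000)) = 0.0104166.
After k=1: 0.0833077.
Correction k=2: B_{4}/4! · (f^{(3)}(23) − f^{(3)}(2)) = −1/720 · (-3.52441e-08 − (-0.937500)) = -0.00130208.
After k=2: 0.0820056.
Correction k=3: B_{6}/6! · (f^{(5)}(23) − f^{(5)}(2)) = 1/30240 · (-3.73094e-09 − (-13.1250)) = 0.000434028.

S_3 ≈ 0.0824396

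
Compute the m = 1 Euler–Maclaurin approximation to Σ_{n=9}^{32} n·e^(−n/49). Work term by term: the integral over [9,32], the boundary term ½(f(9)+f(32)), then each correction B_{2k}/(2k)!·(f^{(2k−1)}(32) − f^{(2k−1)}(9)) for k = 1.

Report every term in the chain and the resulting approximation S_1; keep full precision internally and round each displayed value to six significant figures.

Integral: ∫_9^32 x·e^(−x/49) dx = 299.467.
½[f(9) + f(32)] = ½[7.48987 + 16.6544] = 12.0721.
Running total after boundary: 311.539.
k=1: B_{2}/(2)! × [f^{(1)}(32) − f^{(1)}(9)] = 1/12 × (0.180564 − 0.679353) = -0.0415657.

S_1 ≈ 311.498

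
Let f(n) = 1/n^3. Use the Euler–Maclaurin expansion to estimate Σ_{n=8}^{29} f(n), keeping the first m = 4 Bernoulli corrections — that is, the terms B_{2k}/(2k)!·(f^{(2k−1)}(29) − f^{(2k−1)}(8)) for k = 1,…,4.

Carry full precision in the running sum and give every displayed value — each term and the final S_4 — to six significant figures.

S_4 ≈ 0.00827540

The integral term ∫_8^29 1/x^3 dx = 0.00721797.
Boundary: ½(f(8) + f(29)) = ½(0.00195312 + 4.10021e-05) = 0.000997064.
Integral + boundary = 0.00821503.
Order-1 term: 1/12 · (-4.24160e-06 − (-0.000732422)) = 6.06817e-05.
Running total after k=1: 0.00827571.
Order-2 term: −1/720 · (-1.00870e-07 − (-0.000228882)) = -3.17751e-07.
Running total after k=2: 0.00827540.
Order-3 term: 1/30240 · (-5.03752e-09 − (-0.000150204)) = 4.96689e-09.
Running total after k=3: 0.00827540.
Order-4 term: −1/1209600 · (-4.31274e-10 − (-0.000168979)) = -1.39698e-10.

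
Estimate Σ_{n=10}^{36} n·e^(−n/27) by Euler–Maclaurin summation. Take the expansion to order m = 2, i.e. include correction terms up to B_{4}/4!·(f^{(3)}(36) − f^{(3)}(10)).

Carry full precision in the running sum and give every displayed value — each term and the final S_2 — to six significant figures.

The integral term ∫_10^36 x·e^(−x/27) dx = 241.409.
½[f(10) + f(36)] = ½[6.90479 + 9.48950] = 8.19714.
So far: 249.606.
Order-1 term: 1/12 · (-0.0878657 − 0.434746) = -0.0435510.
Running total after k=1: 249.563.
Order-2 term: −1/720 · (0.000602645 − 0.00249068) = 2.62226e-06.

S_2 ≈ 249.563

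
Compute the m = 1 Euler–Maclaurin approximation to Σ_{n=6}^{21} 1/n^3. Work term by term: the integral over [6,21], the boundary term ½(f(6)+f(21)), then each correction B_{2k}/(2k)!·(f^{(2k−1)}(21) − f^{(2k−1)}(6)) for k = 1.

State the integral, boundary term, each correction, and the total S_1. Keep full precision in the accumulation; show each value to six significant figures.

∫_6^21 1/x^3 dx evaluates to 0.0127551.
Boundary: ½(f(6) + f(21)) = ½(0.00462963 + 0.000107980) = 0.00236880.
Running total after boundary: 0.0151239.
Order-1 term: 1/12 · (-1.54257e-05 − (-0.00231481)) = 0.000191616.

S_1 ≈ 0.0153155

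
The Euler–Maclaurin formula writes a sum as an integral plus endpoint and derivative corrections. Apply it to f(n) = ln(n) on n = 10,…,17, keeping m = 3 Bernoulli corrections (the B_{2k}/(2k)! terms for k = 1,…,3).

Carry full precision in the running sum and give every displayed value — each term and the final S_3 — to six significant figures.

S_3 ≈ 20.7032

The integral term ∫_10^17 ln(x) dx = 18.1388.
Boundary: ½(f(10) + f(17)) = ½(2.30259 + 2.83321) = 2.56790.
Running total after boundary: 20.7067.
Correction k=1: B_{2}/2! · (f^{(1)}(17) − f^{(1)}(10)) = 1/12 · (0.0588235 − 0.100000) = -0.00343137.
Running total after k=1: 20.7032.
Correction k=2: B_{4}/4! · (f^{(3)}(17) − f^{(3)}(10)) = −1/720 · (0.000407083 − 0.00200000) = 2.21238e-06.
Running total after k=2: 20.7032.
Correction k=3: B_{6}/6! · (f^{(5)}(17) − f^{(5)}(10)) = 1/30240 · (1.69031e-05 − 0.000240000) = -7.37754e-09.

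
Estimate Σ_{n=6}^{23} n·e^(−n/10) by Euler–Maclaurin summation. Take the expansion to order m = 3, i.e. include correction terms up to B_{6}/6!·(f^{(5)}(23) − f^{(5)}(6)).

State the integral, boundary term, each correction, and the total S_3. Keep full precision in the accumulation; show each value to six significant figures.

S_3 ≈ 57.4947

Integral: ∫_6^23 x·e^(−x/10) dx = 54.7244.
Endpoint term: (f(6) + f(23))/2 = (3.29287 + 2.30595)/2 = 2.79941.
So far: 57.5239.
k=1: B_{2}/(2)! × [f^{(1)}(23) − f^{(1)}(6)] = 1/12 × (-0.130336 − 0.219525) = -0.0291551.
Partial sum through k=1: 57.4947.
k=2: B_{4}/(4)! × [f^{(3)}(23) − f^{(3)}(6)] = −1/720 × (0.000701812 − 0.0131715) = 1.73190e-05.
Partial sum through k=2: 57.4947.
k=3: B_{6}/(6)! × [f^{(5)}(23) − f^{(5)}(6)] = 1/30240 × (2.70699e-05 − 0.000241477) = -7.09019e-09.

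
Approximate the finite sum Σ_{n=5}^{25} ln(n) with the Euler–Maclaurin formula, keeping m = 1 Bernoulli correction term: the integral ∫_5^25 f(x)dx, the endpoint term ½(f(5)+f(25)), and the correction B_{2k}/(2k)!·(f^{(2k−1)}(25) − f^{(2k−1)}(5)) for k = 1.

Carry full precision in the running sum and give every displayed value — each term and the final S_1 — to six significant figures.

∫_5^25 ln(x) dx evaluates to 52.4247.
Endpoint term: (f(5) + f(25))/2 = (1.60944 + 3.21888)/2 = 2.41416.
Running total after boundary: 54.8389.
Correction k=1: B_{2}/2! · (f^{(1)}(25) − f^{(1)}(5)) = 1/12 · (0.0400000 − 0.200000) = -0.0133333.

S_1 ≈ 54.8255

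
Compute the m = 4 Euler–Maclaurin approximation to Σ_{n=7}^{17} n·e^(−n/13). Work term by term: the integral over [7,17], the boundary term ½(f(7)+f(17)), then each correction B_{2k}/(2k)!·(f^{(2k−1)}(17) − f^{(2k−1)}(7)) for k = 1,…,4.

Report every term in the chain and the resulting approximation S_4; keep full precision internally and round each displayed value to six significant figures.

S_4 ≈ 50.5870

Integral: ∫_7^17 x·e^(−x/13) dx = 46.2749.
Endpoint term: (f(7) + f(17))/2 = (4.08552 + 4.59754)/2 = 4.34153.
Running total after boundary: 50.6164.
Correction k=1: B_{2}/2! · (f^{(1)}(17) − f^{(1)}(7)) = 1/12 · (-0.0832134 − 0.269375) = -0.0293824.
Running total after k=1: 50.5870.
Correction k=2: B_{4}/4! · (f^{(3)}(17) − f^{(3)}(7)) = −1/720 · (0.00270813 − 0.00850098) = 8.04563e-06.
Running total after k=2: 50.5870.
Correction k=3: B_{6}/6! · (f^{(5)}(17) − f^{(5)}(7)) = 1/30240 · (3.49624e-05 − 9.11718e-05) = -1.85878e-09.
Running total after k=3: 50.5870.
Correction k=4: B_{8}/8! · (f^{(7)}(17) − f^{(7)}(7)) = −1/1209600 · (3.18937e-07 − 7.81313e-07) = 3.82255e-13.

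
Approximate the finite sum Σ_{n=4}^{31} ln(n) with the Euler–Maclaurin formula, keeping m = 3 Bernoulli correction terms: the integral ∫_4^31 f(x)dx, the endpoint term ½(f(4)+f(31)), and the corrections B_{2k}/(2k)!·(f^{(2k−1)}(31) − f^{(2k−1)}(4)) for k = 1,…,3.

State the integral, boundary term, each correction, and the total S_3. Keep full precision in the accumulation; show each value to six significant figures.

∫_4^31 ln(x) dx evaluates to 73.9084.
Endpoint term: (f(4) + f(31))/2 = (1.38629 + 3.43399)/2 = 2.41014.
Running total after boundary: 76.3186.
k=1: B_{2}/(2)! × [f^{(1)}(31) − f^{(1)}(4)] = 1/12 × (0.0322581 − 0.250000) = -0.0181452.
Running total after k=1: 76.3004.
k=2: B_{4}/(4)! × [f^{(3)}(31) − f^{(3)}(4)] = −1/720 × (6.71344e-05 − 0.0312500) = 4.33095e-05.
Running total after k=2: 76.3005.
k=3: B_{6}/(6)! × [f^{(5)}(31) − f^{(5)}(4)] = 1/30240 × (8.38306e-07 − 0.0234375) = -7.75022e-07.

S_3 ≈ 76.3005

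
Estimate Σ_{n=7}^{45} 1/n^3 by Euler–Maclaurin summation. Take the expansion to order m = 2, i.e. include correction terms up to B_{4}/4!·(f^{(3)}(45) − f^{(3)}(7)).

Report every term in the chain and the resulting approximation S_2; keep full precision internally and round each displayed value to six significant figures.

S_2 ≈ 0.0115237

Integral: ∫_7^45 1/x^3 dx = 0.00995717.
Boundary: ½(f(7) + f(45)) = ½(0.00291545 + 1.09739e-05) = 0.00146321.
So far: 0.0114204.
Order-1 term: 1/12 · (-7.31596e-07 − (-0.00124948)) = 0.000104062.
Running total after k=1: 0.0115244.
Order-2 term: −1/720 · (-7.22564e-09 − (-0.000509992)) = -7.08312e-07.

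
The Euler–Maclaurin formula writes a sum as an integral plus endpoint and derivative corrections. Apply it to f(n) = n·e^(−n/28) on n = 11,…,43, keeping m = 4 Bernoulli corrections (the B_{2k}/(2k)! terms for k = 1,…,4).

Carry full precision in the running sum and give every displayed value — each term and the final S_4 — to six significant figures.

S_4 ≈ 317.515

∫_11^43 x·e^(−x/28) dx evaluates to 309.217.
Endpoint term: (f(11) + f(43))/2 = (7.42638 + 9.25798)/2 = 8.34218.
Integral + boundary = 317.559.
k=1: B_{2}/(2)! × [f^{(1)}(43) − f^{(1)}(11)] = 1/12 × (-0.115340 − 0.409897) = -0.0437698.
Partial sum through k=1: 317.515.
k=2: B_{4}/(4)! × [f^{(3)}(43) − f^{(3)}(11)] = −1/720 × (0.000402122 − 0.00224509) = 2.55967e-06.
Partial sum through k=2: 317.515.
k=3: B_{6}/(6)! × [f^{(5)}(43) − f^{(5)}(11)] = 1/30240 × (1.21347e-06 − 5.06039e-06) = -1.27213e-10.
Partial sum through k=3: 317.515.
k=4: B_{8}/(8)! × [f^{(7)}(43) − f^{(7)}(11)] = −1/1209600 × (2.44137e-09 − 9.25656e-09) = 5.63426e-15.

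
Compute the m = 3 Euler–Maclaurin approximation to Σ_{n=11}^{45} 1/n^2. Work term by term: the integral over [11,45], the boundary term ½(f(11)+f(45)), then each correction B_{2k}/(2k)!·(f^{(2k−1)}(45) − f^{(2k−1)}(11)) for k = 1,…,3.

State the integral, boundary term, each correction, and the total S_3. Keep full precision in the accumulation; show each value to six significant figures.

S_3 ≈ 0.0731892

Integral: ∫_11^45 1/x^2 dx = 0.0686869.
Boundary: ½(f(11) + f(45)) = ½(0.00826446 + 0.000493827) = 0.00437914.
So far: 0.0730660.
Order-1 term: 1/12 · (-2.19479e-05 − (-0.00150263)) = 0.000123390.
Partial sum through k=1: 0.0731894.
Order-2 term: −1/720 · (-1.30061e-07 − (-0.000149021)) = -2.06793e-07.
Partial sum through k=2: 0.0731892.
Order-3 term: 1/30240 · (-1.92684e-09 − (-3.69474e-05)) = 1.22174e-09.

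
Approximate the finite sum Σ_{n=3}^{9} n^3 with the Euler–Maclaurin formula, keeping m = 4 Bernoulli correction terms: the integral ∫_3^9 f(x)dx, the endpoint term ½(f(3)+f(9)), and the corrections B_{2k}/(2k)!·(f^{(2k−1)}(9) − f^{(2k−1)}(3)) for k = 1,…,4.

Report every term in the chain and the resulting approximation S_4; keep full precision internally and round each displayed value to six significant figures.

S_4 ≈ 2016.00

The integral term ∫_3^9 x^3 dx = 1620.00.
½[f(3) + f(9)] = ½[27.0000 + 729.000] = 378.000.
Running total after boundary: 1998.00.
Correction k=1: B_{2}/2! · (f^{(1)}(9) − f^{(1)}(3)) = 1/12 · (243.000 − 27.0000) = 18.0000.
Running total after k=1: 2016.00.
Correction k=2: B_{4}/4! · (f^{(3)}(9) − f^{(3)}(3)) = −1/720 · (6.00000 − 6.00000) = 0.00000.
Running total after k=2: 2016.00.
Correction k=3: B_{6}/6! · (f^{(5)}(9) − f^{(5)}(3)) = 1/30240 · (0.00000 − 0.00000) = 0.00000.
Running total after k=3: 2016.00.
Correction k=4: B_{8}/8! · (f^{(7)}(9) − f^{(7)}(3)) = −1/1209600 · (0.00000 − 0.00000) = 0.00000.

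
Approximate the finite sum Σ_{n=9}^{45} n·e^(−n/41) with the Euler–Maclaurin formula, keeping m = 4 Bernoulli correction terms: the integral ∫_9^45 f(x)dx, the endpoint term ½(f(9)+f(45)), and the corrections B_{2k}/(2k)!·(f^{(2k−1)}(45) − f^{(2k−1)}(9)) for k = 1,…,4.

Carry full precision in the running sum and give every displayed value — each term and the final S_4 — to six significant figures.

∫_9^45 x·e^(−x/41) dx evaluates to 469.397.
½[f(9) + f(45)] = ½[7.22619 + 15.0158] = 11.1210.
Integral + boundary = 480.518.
Correction k=1: B_{2}/2! · (f^{(1)}(45) − f^{(1)}(9)) = 1/12 · (-0.0325545 − 0.626662) = -0.0549347.
After k=1: 480.463.
Correction k=2: B_{4}/4! · (f^{(3)}(45) − f^{(3)}(9)) = −1/720 · (0.000377640 − 0.00132807) = 1.32004e-06.
After k=2: 480.463.
Correction k=3: B_{6}/6! · (f^{(5)}(45) − f^{(5)}(9)) = 1/30240 · (4.60825e-07 − 1.35833e-06) = -2.96792e-11.
After k=3: 480.463.
Correction k=4: B_{8}/8! · (f^{(7)}(45) − f^{(7)}(9)) = −1/1209600 · (4.14633e-10 − 1.14611e-09) = 6.04723e-16.

S_4 ≈ 480.463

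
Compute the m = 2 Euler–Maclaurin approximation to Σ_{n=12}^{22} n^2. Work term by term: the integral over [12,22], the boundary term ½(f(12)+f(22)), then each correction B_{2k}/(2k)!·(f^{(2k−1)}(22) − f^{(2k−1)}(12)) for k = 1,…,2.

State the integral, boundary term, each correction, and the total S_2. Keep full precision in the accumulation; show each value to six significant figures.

S_2 ≈ 3289.00

Integral: ∫_12^22 x^2 dx = 2973.33.
Endpoint term: (f(12) + f(22))/2 = (144.000 + 484.000)/2 = 314.000.
Integral + boundary = 3287.33.
Correction k=1: B_{2}/2! · (f^{(1)}(22) − f^{(1)}(12)) = 1/12 · (44.0000 − 24.0000) = 1.66667.
Partial sum through k=1: 3289.00.
Correction k=2: B_{4}/4! · (f^{(3)}(22) − f^{(3)}(12)) = −1/720 · (0.00000 − 0.00000) = 0.00000.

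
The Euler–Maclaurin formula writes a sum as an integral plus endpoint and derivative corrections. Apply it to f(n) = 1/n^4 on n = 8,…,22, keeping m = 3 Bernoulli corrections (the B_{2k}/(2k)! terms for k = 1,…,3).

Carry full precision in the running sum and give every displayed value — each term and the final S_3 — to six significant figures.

S_3 ≈ 0.000753972

The integral term ∫_8^22 1/x^4 dx = 0.000619737.
½[f(8) + f(22)] = ½[0.000244141 + 4.26883e-06] = 0.000124205.
So far: 0.000743942.
k=1: B_{2}/(2)! × [f^{(1)}(22) − f^{(1)}(8)] = 1/12 × (-7.76152e-07 − (-0.000122070)) = 1.01078e-05.
After k=1: 0.000754049.
k=2: B_{4}/(4)! × [f^{(3)}(22) − f^{(3)}(8)] = −1/720 × (-4.81086e-08 − (-5.72205e-05)) = -7.94060e-08.
After k=2: 0.000753970.
k=3: B_{6}/(6)! × [f^{(5)}(22) − f^{(5)}(8)] = 1/30240 × (-5.56628e-09 − (-5.00679e-05)) = 1.65550e-09.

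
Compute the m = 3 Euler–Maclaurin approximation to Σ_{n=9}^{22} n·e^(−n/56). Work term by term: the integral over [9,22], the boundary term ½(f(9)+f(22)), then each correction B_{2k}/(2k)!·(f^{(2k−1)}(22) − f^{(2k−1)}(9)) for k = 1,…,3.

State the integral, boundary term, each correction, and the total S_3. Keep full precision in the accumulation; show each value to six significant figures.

S_3 ≈ 161.875

Integral: ∫_9^22 x·e^(−x/56) dx = 150.642.
½[f(9) + f(22)] = ½[7.66382 + 14.8528] = 11.2583.
Integral + boundary = 161.900.
Correction k=1: B_{2}/2! · (f^{(1)}(22) − f^{(1)}(9)) = 1/12 · (0.409897 − 0.714681) = -0.0253987.
Running total after k=1: 161.875.
Correction k=2: B_{4}/4! · (f^{(3)}(22) − f^{(3)}(9)) = −1/720 · (0.000561272 − 0.000770967) = 2.91243e-07.
Running total after k=2: 161.875.
Correction k=3: B_{6}/6! · (f^{(5)}(22) − f^{(5)}(9)) = 1/30240 · (3.16274e-07 − 4.19017e-07) = -3.39758e-12.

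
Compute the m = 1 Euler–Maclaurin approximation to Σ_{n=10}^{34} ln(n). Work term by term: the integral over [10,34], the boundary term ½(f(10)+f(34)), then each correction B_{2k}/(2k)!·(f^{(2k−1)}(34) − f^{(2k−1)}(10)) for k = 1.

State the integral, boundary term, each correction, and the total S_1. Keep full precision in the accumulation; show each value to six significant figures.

S_1 ≈ 75.7790

The integral term ∫_10^34 ln(x) dx = 72.8704.
½[f(10) + f(34)] = ½[2.30259 + 3.52636] = 2.91447.
Running total after boundary: 75.7849.
Order-1 term: 1/12 · (0.0294118 − 0.100000) = -0.00588235.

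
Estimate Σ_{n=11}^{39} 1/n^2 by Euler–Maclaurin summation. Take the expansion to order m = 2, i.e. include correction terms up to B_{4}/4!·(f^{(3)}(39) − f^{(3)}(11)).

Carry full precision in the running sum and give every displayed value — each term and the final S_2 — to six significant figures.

∫_11^39 1/x^2 dx evaluates to 0.0652681.
Endpoint term: (f(11) + f(39))/2 = (0.00826446 + 0.000657462)/2 = 0.00446096.
Running total after boundary: 0.0697290.
Correction k=1: B_{2}/2! · (f^{(1)}(39) − f^{(1)}(11)) = 1/12 · (-3.37160e-05 − (-0.00150263)) = 0.000122409.
Partial sum through k=1: 0.0698514.
Correction k=2: B_{4}/4! · (f^{(3)}(39) − f^{(3)}(11)) = −1/720 · (-2.66004e-07 − (-0.000149021)) = -2.06604e-07.

S_2 ≈ 0.0698512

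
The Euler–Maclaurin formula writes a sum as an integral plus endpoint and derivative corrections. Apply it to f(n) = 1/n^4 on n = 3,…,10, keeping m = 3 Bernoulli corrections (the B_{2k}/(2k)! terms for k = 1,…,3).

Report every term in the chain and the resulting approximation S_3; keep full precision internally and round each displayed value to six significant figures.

∫_3^10 1/x^4 dx evaluates to 0.0120123.
Endpoint term: (f(3) + f(10))/2 = (0.0123457 + 0.000100000)/2 = 0.00622284.
Running total after boundary: 0.0182352.
k=1: B_{2}/(2)! × [f^{(1)}(10) − f^{(1)}(3)] = 1/12 × (-4.00000e-05 − (-0.0164609)) = 0.00136841.
After k=1: 0.0196036.
k=2: B_{4}/(4)! × [f^{(3)}(10) − f^{(3)}(3)] = −1/720 × (-1.20000e-05 − (-0.0548697)) = -7.61912e-05.
After k=2: 0.0195274.
k=3: B_{6}/(6)! × [f^{(5)}(10) − f^{(5)}(3)] = 1/30240 × (-6.72000e-06 − (-0.341411)) = 1.12898e-05.

S_3 ≈ 0.0195387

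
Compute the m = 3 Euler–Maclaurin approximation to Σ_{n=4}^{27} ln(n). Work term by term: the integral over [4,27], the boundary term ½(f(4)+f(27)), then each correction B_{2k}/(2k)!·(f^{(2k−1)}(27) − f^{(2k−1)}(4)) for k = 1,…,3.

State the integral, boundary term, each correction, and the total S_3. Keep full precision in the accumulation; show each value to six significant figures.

Integral: ∫_4^27 ln(x) dx = 60.4424.
Endpoint term: (f(4) + f(27))/2 = (1.38629 + 3.29584)/2 = 2.34107.
Integral + boundary = 62.7835.
k=1: B_{2}/(2)! × [f^{(1)}(27) − f^{(1)}(4)] = 1/12 × (0.0370370 − 0.250000) = -0.0177469.
After k=1: 62.7657.
k=2: B_{4}/(4)! × [f^{(3)}(27) − f^{(3)}(4)] = −1/720 × (0.000101611 − 0.0312500) = 4.32617e-05.
After k=2: 62.7658.
k=3: B_{6}/(6)! × [f^{(5)}(27) − f^{(5)}(4)] = 1/30240 × (1.67260e-06 − 0.0234375) = -7.74994e-07.

S_3 ≈ 62.7658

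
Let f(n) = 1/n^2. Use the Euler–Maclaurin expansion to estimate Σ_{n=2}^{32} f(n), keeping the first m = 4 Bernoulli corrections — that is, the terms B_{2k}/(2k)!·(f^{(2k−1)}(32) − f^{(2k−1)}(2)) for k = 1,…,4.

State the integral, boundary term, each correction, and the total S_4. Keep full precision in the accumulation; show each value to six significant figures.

Integral: ∫_2^32 1/x^2 dx = 0.468750.
½[f(2) + f(32)] = ½[0.250000 + 0.000976562] = 0.125488.
Running total after boundary: 0.594238.
Correction k=1: B_{2}/2! · (f^{(1)}(32) − f^{(1)}(2)) = 1/12 · (-6.10352e-05 − (-0.250000)) = 0.0208282.
Partial sum through k=1: 0.615067.
Correction k=2: B_{4}/4! · (f^{(3)}(32) − f^{(3)}(2)) = −1/720 · (-7.15256e-07 − (-0.750000)) = -0.00104167.
Partial sum through k=2: 0.614025.
Correction k=3: B_{6}/6! · (f^{(5)}(32) − f^{(5)}(2)) = 1/30240 · (-2.09548e-08 − (-5.62500)) = 0.000186012.
Partial sum through k=3: 0.614211.
Correction k=4: B_{8}/8! · (f^{(7)}(32) − f^{(7)}(2)) = −1/1209600 · (-1.14596e-09 − (-78.7500)) = -6.51042e-05.

S_4 ≈ 0.614146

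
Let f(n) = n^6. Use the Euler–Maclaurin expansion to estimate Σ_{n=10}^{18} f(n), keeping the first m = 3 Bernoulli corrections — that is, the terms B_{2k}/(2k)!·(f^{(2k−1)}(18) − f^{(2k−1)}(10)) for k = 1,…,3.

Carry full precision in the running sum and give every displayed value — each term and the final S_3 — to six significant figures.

S_3 ≈ 1.04432e+08

∫_10^18 x^6 dx evaluates to 8.60314e+07.
Endpoint term: (f(10) + f(18))/2 = (1.00000e+06 + 3.40122e+07)/2 = 1.75061e+07.
So far: 1.03538e+08.
k=1: B_{2}/(2)! × [f^{(1)}(18) − f^{(1)}(10)] = 1/12 × (1.13374e+07 − 600000) = 894784.
Partial sum through k=1: 1.04432e+08.
k=2: B_{4}/(4)! × [f^{(3)}(18) − f^{(3)}(10)] = −1/720 × (699840 − 120000) = -805.333.
Partial sum through k=2: 1.04432e+08.
k=3: B_{6}/(6)! × [f^{(5)}(18) − f^{(5)}(10)] = 1/30240 × (12960.0 − 7200.00) = 0.190476.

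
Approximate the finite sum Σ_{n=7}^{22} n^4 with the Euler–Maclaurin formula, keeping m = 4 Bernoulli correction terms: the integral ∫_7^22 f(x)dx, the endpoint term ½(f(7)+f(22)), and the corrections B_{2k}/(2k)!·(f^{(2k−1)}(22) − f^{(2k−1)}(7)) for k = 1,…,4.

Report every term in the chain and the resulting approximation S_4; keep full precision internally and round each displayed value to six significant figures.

S_4 ≈ 1.14913e+06

∫_7^22 x^4 dx evaluates to 1.02736e+06.
Endpoint term: (f(7) + f(22))/2 = (2401.00 + 234256)/2 = 118328.
Running total after boundary: 1.14569e+06.
Order-1 term: 1/12 · (42592.0 − 1372.00) = 3435.00.
Running total after k=1: 1.14913e+06.
Order-2 term: −1/720 · (528.000 − 168.000) = -0.500000.
Running total after k=2: 1.14913e+06.
Order-3 term: 1/30240 · (0.00000 − 0.00000) = 0.00000.
Running total after k=3: 1.14913e+06.
Order-4 term: −1/1209600 · (0.00000 − 0.00000) = 0.00000.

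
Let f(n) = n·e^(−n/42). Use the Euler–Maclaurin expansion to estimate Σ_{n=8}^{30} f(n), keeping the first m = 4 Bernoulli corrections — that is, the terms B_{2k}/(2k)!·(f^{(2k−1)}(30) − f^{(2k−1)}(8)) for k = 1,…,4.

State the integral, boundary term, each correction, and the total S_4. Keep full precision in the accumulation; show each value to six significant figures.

∫_8^30 x·e^(−x/42) dx evaluates to 255.413.
Endpoint term: (f(8) + f(30))/2 = (6.61252 + 14.6862)/2 = 10.6494.
So far: 266.063.
Order-1 term: 1/12 · (0.139869 − 0.669124) = -0.0441046.
Running total after k=1: 266.019.
Order-2 term: −1/720 · (0.000634327 − 0.00131647) = 9.47423e-07.
Running total after k=2: 266.019.
Order-3 term: 1/30240 · (6.74242e-07 − 1.27756e-06) = -1.99511e-11.
Running total after k=3: 266.019.
Order-4 term: −1/1209600 · (5.60594e-10 − 1.02541e-09) = 3.84274e-16.

S_4 ≈ 266.019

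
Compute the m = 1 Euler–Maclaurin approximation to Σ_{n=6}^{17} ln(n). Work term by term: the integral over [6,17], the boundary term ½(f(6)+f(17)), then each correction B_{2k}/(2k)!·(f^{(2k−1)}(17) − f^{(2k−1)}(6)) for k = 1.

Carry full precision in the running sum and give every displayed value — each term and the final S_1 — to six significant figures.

S_1 ≈ 28.7176

∫_6^17 ln(x) dx evaluates to 26.4141.
Boundary: ½(f(6) + f(17)) = ½(1.79176 + 2.83321) = 2.31249.
Running total after boundary: 28.7266.
Correction k=1: B_{2}/2! · (f^{(1)}(17) − f^{(1)}(6)) = 1/12 · (0.0588235 − 0.166667) = -0.00898693.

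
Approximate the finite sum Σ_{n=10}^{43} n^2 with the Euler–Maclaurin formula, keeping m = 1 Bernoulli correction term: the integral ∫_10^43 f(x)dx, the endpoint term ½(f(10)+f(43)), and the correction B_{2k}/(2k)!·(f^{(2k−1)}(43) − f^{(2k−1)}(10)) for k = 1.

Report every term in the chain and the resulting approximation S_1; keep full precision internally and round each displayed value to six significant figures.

S_1 ≈ 27149.0

Integral: ∫_10^43 x^2 dx = 26169.0.
Endpoint term: (f(10) + f(43))/2 = (100.000 + 1849.00)/2 = 974.500.
Integral + boundary = 27143.5.
Correction k=1: B_{2}/2! · (f^{(1)}(43) − f^{(1)}(10)) = 1/12 · (86.0000 − 20.0000) = 5.50000.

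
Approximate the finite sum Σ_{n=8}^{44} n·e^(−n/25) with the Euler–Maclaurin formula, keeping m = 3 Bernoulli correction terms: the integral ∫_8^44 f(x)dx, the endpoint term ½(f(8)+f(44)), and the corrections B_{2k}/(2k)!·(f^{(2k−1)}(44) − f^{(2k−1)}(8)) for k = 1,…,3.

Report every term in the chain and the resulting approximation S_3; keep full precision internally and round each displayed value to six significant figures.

S_3 ≈ 308.933

Integral: ∫_8^44 x·e^(−x/25) dx = 302.296.
Boundary: ½(f(8) + f(44)) = ½(5.80919 + 7.56997) = 6.68958.
Running total after boundary: 308.985.
k=1: B_{2}/(2)! × [f^{(1)}(44) − f^{(1)}(8)] = 1/12 × (-0.130754 − 0.493781) = -0.0520446.
Running total after k=1: 308.933.
k=2: B_{4}/(4)! × [f^{(3)}(44) − f^{(3)}(8)] = −1/720 × (0.000341337 − 0.00311373) = 3.85054e-06.
Running total after k=2: 308.933.
k=3: B_{6}/(6)! × [f^{(5)}(44) − f^{(5)}(8)] = 1/30240 × (1.42701e-06 − 8.69985e-06) = -2.40504e-10.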